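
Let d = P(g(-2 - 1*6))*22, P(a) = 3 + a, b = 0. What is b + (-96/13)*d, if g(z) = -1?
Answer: -4224/13 ≈ -324.92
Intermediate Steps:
d = 44 (d = (3 - 1)*22 = 2*22 = 44)
b + (-96/13)*d = 0 - 96/13*44 = 0 - 4224/13 = -4224/13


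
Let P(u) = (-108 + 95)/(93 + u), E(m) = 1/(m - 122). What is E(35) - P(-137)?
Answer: -1175/3828 ≈ -0.30695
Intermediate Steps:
E(m) = 1/(-122 + m)
P(u) = -13/(93 + u)
E(35) - P(-137) = 1/(-122 + 35) - (-13)/(93 - 137) = 1/(-87) - (-13)/(-44) = -1/87 - (-13)*(-1)/44 = -1/87 - 1*13/44 = -1/87 - 13/44 = -1175/3828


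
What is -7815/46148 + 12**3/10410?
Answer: -268401/80066780 ≈ -0.0033522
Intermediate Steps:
-7815/46148 + 12**3/10410 = -7815*1/46148 + 1728*(1/10410) = -7815/46148 + 288/1735 = -268401/80066780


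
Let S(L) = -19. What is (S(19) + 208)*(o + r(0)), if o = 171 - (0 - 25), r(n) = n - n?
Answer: 37044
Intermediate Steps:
r(n) = 0
o = 196 (o = 171 - 1*(-25) = 171 + 25 = 196)
(S(19) + 208)*(o + r(0)) = (-19 + 208)*(196 + 0) = 189*196 = 37044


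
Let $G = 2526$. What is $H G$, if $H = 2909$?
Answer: $7348134$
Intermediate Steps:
$H G = 2909 \cdot 2526 = 7348134$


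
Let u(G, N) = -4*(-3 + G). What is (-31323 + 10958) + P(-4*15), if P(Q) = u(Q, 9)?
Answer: -20113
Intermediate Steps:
u(G, N) = 12 - 4*G
P(Q) = 12 - 4*Q
(-31323 + 10958) + P(-4*15) = (-31323 + 10958) + (12 - (-16)*15) = -20365 + (12 - 4*(-60)) = -20365 + (12 + 240) = -20365 + 252 = -20113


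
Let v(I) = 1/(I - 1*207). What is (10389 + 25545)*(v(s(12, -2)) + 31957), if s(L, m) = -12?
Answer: 83829015196/73 ≈ 1.1483e+9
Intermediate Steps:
v(I) = 1/(-207 + I) (v(I) = 1/(I - 207) = 1/(-207 + I))
(10389 + 25545)*(v(s(12, -2)) + 31957) = (10389 + 25545)*(1/(-207 - 12) + 31957) = 35934*(1/(-219) + 31957) = 35934*(-1/219 + 31957) = 35934*(6998582/219) = 83829015196/73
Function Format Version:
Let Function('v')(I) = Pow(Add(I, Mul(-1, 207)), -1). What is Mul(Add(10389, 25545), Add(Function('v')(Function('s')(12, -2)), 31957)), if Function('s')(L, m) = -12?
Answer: Rational(83829015196, 73) ≈ 1.1483e+9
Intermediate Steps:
Function('v')(I) = Pow(Add(-207, I), -1) (Function('v')(I) = Pow(Add(I, -207), -1) = Pow(Add(-207, I), -1))
Mul(Add(10389, 25545), Add(Function('v')(Function('s')(12, -2)), 31957)) = Mul(Add(10389, 25545), Add(Pow(Add(-207, -12), -1), 31957)) = Mul(35934, Add(Pow(-219, -1), 31957)) = Mul(35934, Add(Rational(-1, 219), 31957)) = Mul(35934, Rational(6998582, 219)) = Rational(83829015196, 73)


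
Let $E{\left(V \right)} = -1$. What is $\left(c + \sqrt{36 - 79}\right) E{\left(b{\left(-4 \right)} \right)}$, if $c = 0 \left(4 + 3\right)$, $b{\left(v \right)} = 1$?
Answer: $- i \sqrt{43} \approx - 6.5574 i$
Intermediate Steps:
$c = 0$ ($c = 0 \cdot 7 = 0$)
$\left(c + \sqrt{36 - 79}\right) E{\left(b{\left(-4 \right)} \right)} = \left(0 + \sqrt{36 - 79}\right) \left(-1\right) = \left(0 + \sqrt{-43}\right) \left(-1\right) = \left(0 + i \sqrt{43}\right) \left(-1\right) = i \sqrt{43} \left(-1\right) = - i \sqrt{43}$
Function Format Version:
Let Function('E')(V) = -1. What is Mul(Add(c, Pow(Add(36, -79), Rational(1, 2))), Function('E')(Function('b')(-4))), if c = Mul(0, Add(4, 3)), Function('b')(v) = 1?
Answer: Mul(-1, I, Pow(43, Rational(1, 2))) ≈ Mul(-6.5574, I)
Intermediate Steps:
c = 0 (c = Mul(0, 7) = 0)
Mul(Add(c, Pow(Add(36, -79), Rational(1, 2))), Function('E')(Function('b')(-4))) = Mul(Add(0, Pow(Add(36, -79), Rational(1, 2))), -1) = Mul(Add(0, Pow(-43, Rational(1, 2))), -1) = Mul(Add(0, Mul(I, Pow(43, Rational(1, 2)))), -1) = Mul(Mul(I, Pow(43, Rational(1, 2))), -1) = Mul(-1, I, Pow(43, Rational(1, 2)))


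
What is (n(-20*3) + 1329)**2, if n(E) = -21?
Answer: 1710864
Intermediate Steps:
(n(-20*3) + 1329)**2 = (-21 + 1329)**2 = 1308**2 = 1710864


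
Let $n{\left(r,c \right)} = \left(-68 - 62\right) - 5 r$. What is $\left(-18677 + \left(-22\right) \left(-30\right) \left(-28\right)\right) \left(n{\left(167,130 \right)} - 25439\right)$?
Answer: $981093428$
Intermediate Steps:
$n{\left(r,c \right)} = -130 - 5 r$
$\left(-18677 + \left(-22\right) \left(-30\right) \left(-28\right)\right) \left(n{\left(167,130 \right)} - 25439\right) = \left(-18677 + \left(-22\right) \left(-30\right) \left(-28\right)\right) \left(\left(-130 - 835\right) - 25439\right) = \left(-18677 + 660 \left(-28\right)\right) \left(\left(-130 - 835\right) - 25439\right) = \left(-18677 - 18480\right) \left(-965 - 25439\right) = \left(-37157\right) \left(-26404\right) = 981093428$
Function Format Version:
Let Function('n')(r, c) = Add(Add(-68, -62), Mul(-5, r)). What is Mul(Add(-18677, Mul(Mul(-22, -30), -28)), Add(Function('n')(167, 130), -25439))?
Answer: 981093428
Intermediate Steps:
Function('n')(r, c) = Add(-130, Mul(-5, r))
Mul(Add(-18677, Mul(Mul(-22, -30), -28)), Add(Function('n')(167, 130), -25439)) = Mul(Add(-18677, Mul(Mul(-22, -30), -28)), Add(Add(-130, Mul(-5, 167)), -25439)) = Mul(Add(-18677, Mul(660, -28)), Add(Add(-130, -835), -25439)) = Mul(Add(-18677, -18480), Add(-965, -25439)) = Mul(-37157, -26404) = 981093428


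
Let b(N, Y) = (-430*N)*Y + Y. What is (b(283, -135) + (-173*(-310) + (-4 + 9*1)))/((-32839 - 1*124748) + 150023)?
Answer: -8240825/3782 ≈ -2179.0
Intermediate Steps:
b(N, Y) = Y - 430*N*Y (b(N, Y) = -430*N*Y + Y = Y - 430*N*Y)
(b(283, -135) + (-173*(-310) + (-4 + 9*1)))/((-32839 - 1*124748) + 150023) = (-135*(1 - 430*283) + (-173*(-310) + (-4 + 9*1)))/((-32839 - 1*124748) + 150023) = (-135*(1 - 121690) + (53630 + (-4 + 9)))/((-32839 - 124748) + 150023) = (-135*(-121689) + (53630 + 5))/(-157587 + 150023) = (16428015 + 53635)/(-7564) = 16481650*(-1/7564) = -8240825/3782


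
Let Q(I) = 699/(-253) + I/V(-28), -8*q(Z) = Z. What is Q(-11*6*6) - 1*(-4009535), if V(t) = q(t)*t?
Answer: 49706221238/12397 ≈ 4.0095e+6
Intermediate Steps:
q(Z) = -Z/8
V(t) = -t²/8 (V(t) = (-t/8)*t = -t²/8)
Q(I) = -699/253 - I/98 (Q(I) = 699/(-253) + I/((-⅛*(-28)²)) = 699*(-1/253) + I/((-⅛*784)) = -699/253 + I/(-98) = -699/253 + I*(-1/98) = -699/253 - I/98)
Q(-11*6*6) - 1*(-4009535) = (-699/253 - (-11*6)*6/98) - 1*(-4009535) = (-699/253 - (-33)*6/49) + 4009535 = (-699/253 - 1/98*(-396)) + 4009535 = (-699/253 + 198/49) + 4009535 = 15843/12397 + 4009535 = 49706221238/12397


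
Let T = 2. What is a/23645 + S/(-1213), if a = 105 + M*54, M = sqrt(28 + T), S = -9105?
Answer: 43083018/5736277 + 54*sqrt(30)/23645 ≈ 7.5231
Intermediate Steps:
M = sqrt(30) (M = sqrt(28 + 2) = sqrt(30) ≈ 5.4772)
a = 105 + 54*sqrt(30) (a = 105 + sqrt(30)*54 = 105 + 54*sqrt(30) ≈ 400.77)
a/23645 + S/(-1213) = (105 + 54*sqrt(30))/23645 - 9105/(-1213) = (105 + 54*sqrt(30))*(1/23645) - 9105*(-1/1213) = (21/4729 + 54*sqrt(30)/23645) + 9105/1213 = 43083018/5736277 + 54*sqrt(30)/23645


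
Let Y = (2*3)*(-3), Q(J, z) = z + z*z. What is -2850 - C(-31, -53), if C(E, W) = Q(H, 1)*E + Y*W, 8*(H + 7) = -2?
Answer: -3742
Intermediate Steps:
H = -29/4 (H = -7 + (⅛)*(-2) = -7 - ¼ = -29/4 ≈ -7.2500)
Q(J, z) = z + z²
Y = -18 (Y = 6*(-3) = -18)
C(E, W) = -18*W + 2*E (C(E, W) = (1*(1 + 1))*E - 18*W = (1*2)*E - 18*W = 2*E - 18*W = -18*W + 2*E)
-2850 - C(-31, -53) = -2850 - (-18*(-53) + 2*(-31)) = -2850 - (954 - 62) = -2850 - 1*892 = -2850 - 892 = -3742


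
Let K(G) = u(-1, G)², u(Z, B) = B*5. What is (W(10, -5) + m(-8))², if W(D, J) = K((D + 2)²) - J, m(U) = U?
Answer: 268735449609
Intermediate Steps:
u(Z, B) = 5*B
K(G) = 25*G² (K(G) = (5*G)² = 25*G²)
W(D, J) = -J + 25*(2 + D)⁴ (W(D, J) = 25*((D + 2)²)² - J = 25*((2 + D)²)² - J = 25*(2 + D)⁴ - J = -J + 25*(2 + D)⁴)
(W(10, -5) + m(-8))² = ((-1*(-5) + 25*(2 + 10)⁴) - 8)² = ((5 + 25*12⁴) - 8)² = ((5 + 25*20736) - 8)² = ((5 + 518400) - 8)² = (518405 - 8)² = 518397² = 268735449609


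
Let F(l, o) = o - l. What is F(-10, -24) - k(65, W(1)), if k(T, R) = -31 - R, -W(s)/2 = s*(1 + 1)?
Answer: 13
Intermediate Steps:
W(s) = -4*s (W(s) = -2*s*(1 + 1) = -2*s*2 = -4*s)
F(-10, -24) - k(65, W(1)) = (-24 - 1*(-10)) - (-31 - (-4)) = (-24 + 10) - (-31 - 1*(-4)) = -14 - (-31 + 4) = -14 - 1*(-27) = -14 + 27 = 13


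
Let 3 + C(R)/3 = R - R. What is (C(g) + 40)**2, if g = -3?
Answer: 961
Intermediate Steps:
C(R) = -9 (C(R) = -9 + 3*(R - R) = -9 + 3*0 = -9 + 0 = -9)
(C(g) + 40)**2 = (-9 + 40)**2 = 31**2 = 961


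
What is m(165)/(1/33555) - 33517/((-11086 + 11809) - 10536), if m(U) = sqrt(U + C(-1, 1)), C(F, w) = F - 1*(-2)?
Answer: 33517/9813 + 33555*sqrt(166) ≈ 4.3233e+5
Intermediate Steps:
C(F, w) = 2 + F (C(F, w) = F + 2 = 2 + F)
m(U) = sqrt(1 + U) (m(U) = sqrt(U + (2 - 1)) = sqrt(U + 1) = sqrt(1 + U))
m(165)/(1/33555) - 33517/((-11086 + 11809) - 10536) = sqrt(1 + 165)/(1/33555) - 33517/((-11086 + 11809) - 10536) = sqrt(166)/(1/33555) - 33517/(723 - 10536) = sqrt(166)*33555 - 33517/(-9813) = 33555*sqrt(166) - 33517*(-1/9813) = 33555*sqrt(166) + 33517/9813 = 33517/9813 + 33555*sqrt(166)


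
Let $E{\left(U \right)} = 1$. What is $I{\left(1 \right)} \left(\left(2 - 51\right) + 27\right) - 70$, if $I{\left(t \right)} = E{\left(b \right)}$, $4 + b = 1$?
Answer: $-92$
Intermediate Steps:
$b = -3$ ($b = -4 + 1 = -3$)
$I{\left(t \right)} = 1$
$I{\left(1 \right)} \left(\left(2 - 51\right) + 27\right) - 70 = 1 \left(\left(2 - 51\right) + 27\right) - 70 = 1 \left(-49 + 27\right) - 70 = 1 \left(-22\right) - 70 = -22 - 70 = -92$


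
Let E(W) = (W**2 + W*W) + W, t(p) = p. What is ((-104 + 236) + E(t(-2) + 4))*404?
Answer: 57368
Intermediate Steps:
E(W) = W + 2*W**2 (E(W) = (W**2 + W**2) + W = 2*W**2 + W = W + 2*W**2)
((-104 + 236) + E(t(-2) + 4))*404 = ((-104 + 236) + (-2 + 4)*(1 + 2*(-2 + 4)))*404 = (132 + 2*(1 + 2*2))*404 = (132 + 2*(1 + 4))*404 = (132 + 2*5)*404 = (132 + 10)*404 = 142*404 = 57368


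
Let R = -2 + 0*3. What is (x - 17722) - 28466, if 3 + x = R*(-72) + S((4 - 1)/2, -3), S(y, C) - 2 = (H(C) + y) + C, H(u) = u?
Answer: -92099/2 ≈ -46050.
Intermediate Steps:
S(y, C) = 2 + y + 2*C (S(y, C) = 2 + ((C + y) + C) = 2 + (y + 2*C) = 2 + y + 2*C)
R = -2 (R = -2 + 0 = -2)
x = 277/2 (x = -3 + (-2*(-72) + (2 + (4 - 1)/2 + 2*(-3))) = -3 + (144 + (2 + 3*(1/2) - 6)) = -3 + (144 + (2 + 3/2 - 6)) = -3 + (144 - 5/2) = -3 + 283/2 = 277/2 ≈ 138.50)
(x - 17722) - 28466 = (277/2 - 17722) - 28466 = -35167/2 - 28466 = -92099/2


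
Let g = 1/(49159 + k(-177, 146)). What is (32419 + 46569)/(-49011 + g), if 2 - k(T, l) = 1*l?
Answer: -967899205/600568541 ≈ -1.6116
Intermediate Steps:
k(T, l) = 2 - l
g = 1/49015 (g = 1/(49159 + (2 - 1*146)) = 1/(49159 + (2 - 146)) = 1/(49159 - 144) = 1/49015 ≈ 2.0402e-5)
(32419 + 46569)/(-49011 + g) = (32419 + 46569)/(-49011 + 1/49015) = 78988/(-2402274164/49015) = 78988*(-49015/2402274164) = -967899205/600568541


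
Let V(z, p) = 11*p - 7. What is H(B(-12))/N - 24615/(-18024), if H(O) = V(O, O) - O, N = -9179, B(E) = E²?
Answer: 66704231/55147432 ≈ 1.2096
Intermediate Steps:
V(z, p) = -7 + 11*p
H(O) = -7 + 10*O (H(O) = (-7 + 11*O) - O = -7 + 10*O)
H(B(-12))/N - 24615/(-18024) = (-7 + 10*(-12)²)/(-9179) - 24615/(-18024) = (-7 + 10*144)*(-1/9179) - 24615*(-1/18024) = (-7 + 1440)*(-1/9179) + 8205/6008 = 1433*(-1/9179) + 8205/6008 = -1433/9179 + 8205/6008 = 66704231/55147432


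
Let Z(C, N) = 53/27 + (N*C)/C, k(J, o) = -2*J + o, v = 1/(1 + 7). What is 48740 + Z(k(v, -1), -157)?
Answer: 1311794/27 ≈ 48585.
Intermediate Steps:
v = 1/8 ≈ 0.12500
k(J, o) = o - 2*J
Z(C, N) = 53/27 + N (Z(C, N) = 53*(1/27) + (C*N)/C = 53/27 + N)
48740 + Z(k(v, -1), -157) = 48740 + (53/27 - 157) = 48740 - 4186/27 = 1311794/27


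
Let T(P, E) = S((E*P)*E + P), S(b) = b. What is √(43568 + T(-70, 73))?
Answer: 2*I*√82383 ≈ 574.05*I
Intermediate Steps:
T(P, E) = P + P*E² (T(P, E) = (E*P)*E + P = P*E² + P = P + P*E²)
√(43568 + T(-70, 73)) = √(43568 - 70*(1 + 73²)) = √(43568 - 70*(1 + 5329)) = √(43568 - 70*5330) = √(43568 - 373100) = √(-329532) = 2*I*√82383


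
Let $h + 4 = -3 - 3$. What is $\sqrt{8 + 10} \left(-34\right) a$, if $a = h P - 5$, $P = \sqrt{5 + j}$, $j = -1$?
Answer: $2550 \sqrt{2} \approx 3606.2$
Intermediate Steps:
$h = -10$ ($h = -4 - 6 = -10$)
$P = 2$ ($P = \sqrt{5 - 1} = \sqrt{4} = 2$)
$a = -25$ ($a = \left(-10\right) 2 - 5 = -20 - 5 = -25$)
$\sqrt{8 + 10} \left(-34\right) a = \sqrt{8 + 10} \left(-34\right) \left(-25\right) = \sqrt{18} \left(-34\right) \left(-25\right) = 3 \sqrt{2} \left(-34\right) \left(-25\right) = - 102 \sqrt{2} \left(-25\right) = 2550 \sqrt{2}$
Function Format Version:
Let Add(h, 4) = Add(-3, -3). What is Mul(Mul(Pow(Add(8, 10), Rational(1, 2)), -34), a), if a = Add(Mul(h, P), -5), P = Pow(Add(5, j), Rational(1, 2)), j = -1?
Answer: Mul(2550, Pow(2, Rational(1, 2))) ≈ 3606.2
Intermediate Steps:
h = -10 (h = Add(-4, Add(-3, -3)) = Add(-4, -6) = -10)
P = 2 (P = Pow(Add(5, -1), Rational(1, 2)) = Pow(4, Rational(1, 2)) = 2)
a = -25 (a = Add(Mul(-10, 2), -5) = Add(-20, -5) = -25)
Mul(Mul(Pow(Add(8, 10), Rational(1, 2)), -34), a) = Mul(Mul(Pow(Add(8, 10), Rational(1, 2)), -34), -25) = Mul(Mul(Pow(18, Rational(1, 2)), -34), -25) = Mul(Mul(Mul(3, Pow(2, Rational(1, 2))), -34), -25) = Mul(Mul(-102, Pow(2, Rational(1, 2))), -25) = Mul(2550, Pow(2, Rational(1, 2)))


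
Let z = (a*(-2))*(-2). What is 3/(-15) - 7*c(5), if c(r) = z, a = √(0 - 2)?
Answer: -⅕ - 28*I*√2 ≈ -0.2 - 39.598*I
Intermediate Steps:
a = I*√2 (a = √(-2) = I*√2 ≈ 1.4142*I)
z = 4*I*√2 (z = ((I*√2)*(-2))*(-2) = -2*I*√2*(-2) = 4*I*√2 ≈ 5.6569*I)
c(r) = 4*I*√2
3/(-15) - 7*c(5) = 3/(-15) - 28*I*√2 = 3*(-1/15) - 28*I*√2 = -⅕ - 28*I*√2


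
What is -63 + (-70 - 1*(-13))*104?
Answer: -5991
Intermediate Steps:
-63 + (-70 - 1*(-13))*104 = -63 + (-70 + 13)*104 = -63 - 57*104 = -63 - 5928 = -5991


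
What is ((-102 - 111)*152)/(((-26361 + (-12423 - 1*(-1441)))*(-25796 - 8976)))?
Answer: -8094/324622699 ≈ -2.4934e-5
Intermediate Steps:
((-102 - 111)*152)/(((-26361 + (-12423 - 1*(-1441)))*(-25796 - 8976))) = (-213*152)/(((-26361 + (-12423 + 1441))*(-34772))) = -32376*(-1/(34772*(-26361 - 10982))) = -32376/((-37343*(-34772))) = -32376/1298490796 = -32376*1/1298490796 = -8094/324622699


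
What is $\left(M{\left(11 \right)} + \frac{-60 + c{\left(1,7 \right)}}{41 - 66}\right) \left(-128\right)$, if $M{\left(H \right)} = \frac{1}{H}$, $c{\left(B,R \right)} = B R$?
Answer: $- \frac{77824}{275} \approx -283.0$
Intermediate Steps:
$\left(M{\left(11 \right)} + \frac{-60 + c{\left(1,7 \right)}}{41 - 66}\right) \left(-128\right) = \left(\frac{1}{11} + \frac{-60 + 1 \cdot 7}{41 - 66}\right) \left(-128\right) = \left(\frac{1}{11} + \frac{-60 + 7}{-25}\right) \left(-128\right) = \left(\frac{1}{11} - - \frac{53}{25}\right) \left(-128\right) = \left(\frac{1}{11} + \frac{53}{25}\right) \left(-128\right) = \frac{608}{275} \left(-128\right) = - \frac{77824}{275}$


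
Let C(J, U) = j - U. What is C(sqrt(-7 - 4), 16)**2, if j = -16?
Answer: 1024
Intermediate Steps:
C(J, U) = -16 - U
C(sqrt(-7 - 4), 16)**2 = (-16 - 1*16)**2 = (-16 - 16)**2 = (-32)**2 = 1024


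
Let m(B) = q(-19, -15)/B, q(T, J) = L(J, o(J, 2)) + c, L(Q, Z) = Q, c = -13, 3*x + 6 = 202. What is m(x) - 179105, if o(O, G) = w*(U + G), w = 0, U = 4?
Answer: -1253738/7 ≈ -1.7911e+5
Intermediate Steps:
x = 196/3 (x = -2 + (⅓)*202 = -2 + 202/3 = 196/3 ≈ 65.333)
o(O, G) = 0 (o(O, G) = 0*(4 + G) = 0)
q(T, J) = -13 + J (q(T, J) = J - 13 = -13 + J)
m(B) = -28/B (m(B) = (-13 - 15)/B = -28/B)
m(x) - 179105 = -28/196/3 - 179105 = -28*3/196 - 179105 = -3/7 - 179105 = -1253738/7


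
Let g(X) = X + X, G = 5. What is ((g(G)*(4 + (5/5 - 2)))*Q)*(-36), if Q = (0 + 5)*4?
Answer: -21600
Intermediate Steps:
g(X) = 2*X
Q = 20 (Q = 5*4 = 20)
((g(G)*(4 + (5/5 - 2)))*Q)*(-36) = (((2*5)*(4 + (5/5 - 2)))*20)*(-36) = ((10*(4 + (5*(⅕) - 2)))*20)*(-36) = ((10*(4 + (1 - 2)))*20)*(-36) = ((10*(4 - 1))*20)*(-36) = ((10*3)*20)*(-36) = (30*20)*(-36) = 600*(-36) = -21600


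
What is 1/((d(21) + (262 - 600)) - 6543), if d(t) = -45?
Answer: -1/6926 ≈ -0.00014438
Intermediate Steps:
1/((d(21) + (262 - 600)) - 6543) = 1/((-45 + (262 - 600)) - 6543) = 1/((-45 - 338) - 6543) = 1/(-383 - 6543) = 1/(-6926) = -1/6926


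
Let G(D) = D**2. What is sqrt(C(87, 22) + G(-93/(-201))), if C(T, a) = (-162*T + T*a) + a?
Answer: I*sqrt(54576301)/67 ≈ 110.26*I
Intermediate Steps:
C(T, a) = a - 162*T + T*a
sqrt(C(87, 22) + G(-93/(-201))) = sqrt((22 - 162*87 + 87*22) + (-93/(-201))**2) = sqrt((22 - 14094 + 1914) + (-93*(-1/201))**2) = sqrt(-12158 + (31/67)**2) = sqrt(-12158 + 961/4489) = sqrt(-54576301/4489) = I*sqrt(54576301)/67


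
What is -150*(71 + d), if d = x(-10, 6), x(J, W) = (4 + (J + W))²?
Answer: -10650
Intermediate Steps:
x(J, W) = (4 + J + W)²
d = 0 (d = (4 - 10 + 6)² = 0² = 0)
-150*(71 + d) = -150*(71 + 0) = -150*71 = -10650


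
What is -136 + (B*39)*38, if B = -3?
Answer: -4582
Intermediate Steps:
-136 + (B*39)*38 = -136 - 3*39*38 = -136 - 117*38 = -136 - 4446 = -4582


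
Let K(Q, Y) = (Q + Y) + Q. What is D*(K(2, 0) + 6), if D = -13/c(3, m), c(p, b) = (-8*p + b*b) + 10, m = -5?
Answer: -130/11 ≈ -11.818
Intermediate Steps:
c(p, b) = 10 + b**2 - 8*p (c(p, b) = (-8*p + b**2) + 10 = (b**2 - 8*p) + 10 = 10 + b**2 - 8*p)
K(Q, Y) = Y + 2*Q
D = -13/11 (D = -13/(10 + (-5)**2 - 8*3) = -13/(10 + 25 - 24) = -13/11 ≈ -1.1818)
D*(K(2, 0) + 6) = -13*((0 + 2*2) + 6)/11 = -13*((0 + 4) + 6)/11 = -13*(4 + 6)/11 = -13/11*10 = -130/11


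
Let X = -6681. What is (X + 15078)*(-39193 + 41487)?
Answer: 19262718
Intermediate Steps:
(X + 15078)*(-39193 + 41487) = (-6681 + 15078)*(-39193 + 41487) = 8397*2294 = 19262718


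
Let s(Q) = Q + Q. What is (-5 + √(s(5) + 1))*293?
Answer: -1465 + 293*√11 ≈ -493.23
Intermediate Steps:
s(Q) = 2*Q
(-5 + √(s(5) + 1))*293 = (-5 + √(2*5 + 1))*293 = (-5 + √(10 + 1))*293 = (-5 + √11)*293 = -1465 + 293*√11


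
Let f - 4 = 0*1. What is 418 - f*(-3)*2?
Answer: 442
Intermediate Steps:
f = 4 (f = 4 + 0*1 = 4 + 0 = 4)
418 - f*(-3)*2 = 418 - 4*(-3)*2 = 418 - (-12)*2 = 418 - 1*(-24) = 418 + 24 = 442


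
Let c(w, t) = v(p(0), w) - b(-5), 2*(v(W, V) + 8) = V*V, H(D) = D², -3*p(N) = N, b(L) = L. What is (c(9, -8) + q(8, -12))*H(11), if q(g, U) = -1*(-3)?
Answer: 9801/2 ≈ 4900.5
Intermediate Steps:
p(N) = -N/3
v(W, V) = -8 + V²/2 (v(W, V) = -8 + (V*V)/2 = -8 + V²/2)
c(w, t) = -3 + w²/2 (c(w, t) = (-8 + w²/2) - 1*(-5) = (-8 + w²/2) + 5 = -3 + w²/2)
q(g, U) = 3
(c(9, -8) + q(8, -12))*H(11) = ((-3 + (½)*9²) + 3)*11² = ((-3 + (½)*81) + 3)*121 = ((-3 + 81/2) + 3)*121 = (75/2 + 3)*121 = (81/2)*121 = 9801/2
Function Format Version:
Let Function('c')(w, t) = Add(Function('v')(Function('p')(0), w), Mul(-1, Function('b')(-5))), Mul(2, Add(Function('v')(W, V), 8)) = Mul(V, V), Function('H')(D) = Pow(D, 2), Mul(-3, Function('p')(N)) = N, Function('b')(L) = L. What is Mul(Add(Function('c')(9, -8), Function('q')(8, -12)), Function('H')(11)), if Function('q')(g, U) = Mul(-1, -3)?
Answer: Rational(9801, 2) ≈ 4900.5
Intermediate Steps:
Function('p')(N) = Mul(Rational(-1, 3), N)
Function('v')(W, V) = Add(-8, Mul(Rational(1, 2), Pow(V, 2))) (Function('v')(W, V) = Add(-8, Mul(Rational(1, 2), Mul(V, V))) = Add(-8, Mul(Rational(1, 2), Pow(V, 2))))
Function('c')(w, t) = Add(-3, Mul(Rational(1, 2), Pow(w, 2))) (Function('c')(w, t) = Add(Add(-8, Mul(Rational(1, 2), Pow(w, 2))), Mul(-1, -5)) = Add(Add(-8, Mul(Rational(1, 2), Pow(w, 2))), 5) = Add(-3, Mul(Rational(1, 2), Pow(w, 2))))
Function('q')(g, U) = 3
Mul(Add(Function('c')(9, -8), Function('q')(8, -12)), Function('H')(11)) = Mul(Add(Add(-3, Mul(Rational(1, 2), Pow(9, 2))), 3), Pow(11, 2)) = Mul(Add(Add(-3, Mul(Rational(1, 2), 81)), 3), 121) = Mul(Add(Add(-3, Rational(81, 2)), 3), 121) = Mul(Add(Rational(75, 2), 3), 121) = Mul(Rational(81, 2), 121) = Rational(9801, 2)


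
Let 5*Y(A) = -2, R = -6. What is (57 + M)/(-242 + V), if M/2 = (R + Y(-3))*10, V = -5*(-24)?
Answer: 71/122 ≈ 0.58197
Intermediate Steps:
Y(A) = -⅖ (Y(A) = (⅕)*(-2) = -⅖)
V = 120
M = -128 (M = 2*((-6 - ⅖)*10) = 2*(-32/5*10) = 2*(-64) = -128)
(57 + M)/(-242 + V) = (57 - 128)/(-242 + 120) = -71/(-122) = -71*(-1/122) = 71/122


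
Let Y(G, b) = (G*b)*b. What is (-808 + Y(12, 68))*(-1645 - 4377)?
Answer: -329282960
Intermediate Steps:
Y(G, b) = G*b**2
(-808 + Y(12, 68))*(-1645 - 4377) = (-808 + 12*68**2)*(-1645 - 4377) = (-808 + 12*4624)*(-6022) = (-808 + 55488)*(-6022) = 54680*(-6022) = -329282960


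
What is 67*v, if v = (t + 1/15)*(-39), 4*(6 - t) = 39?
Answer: 192491/20 ≈ 9624.5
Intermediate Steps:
t = -15/4 (t = 6 - ¼*39 = 6 - 39/4 = -15/4 ≈ -3.7500)
v = 2873/20 (v = (-15/4 + 1/15)*(-39) = -221/60*(-39) = 2873/20 ≈ 143.65)
67*v = 67*(2873/20) = 192491/20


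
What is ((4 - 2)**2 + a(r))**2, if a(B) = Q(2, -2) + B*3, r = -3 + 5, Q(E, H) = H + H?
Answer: 36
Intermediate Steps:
Q(E, H) = 2*H
r = 2
a(B) = -4 + 3*B (a(B) = 2*(-2) + B*3 = -4 + 3*B)
((4 - 2)**2 + a(r))**2 = ((4 - 2)**2 + (-4 + 3*2))**2 = (2**2 + (-4 + 6))**2 = (4 + 2)**2 = 6**2 = 36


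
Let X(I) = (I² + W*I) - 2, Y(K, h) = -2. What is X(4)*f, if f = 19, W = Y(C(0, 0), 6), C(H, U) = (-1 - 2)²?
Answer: 114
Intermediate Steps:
C(H, U) = 9 (C(H, U) = (-3)² = 9)
W = -2
X(I) = -2 + I² - 2*I (X(I) = (I² - 2*I) - 2 = -2 + I² - 2*I)
X(4)*f = (-2 + 4² - 2*4)*19 = (-2 + 16 - 8)*19 = 6*19 = 114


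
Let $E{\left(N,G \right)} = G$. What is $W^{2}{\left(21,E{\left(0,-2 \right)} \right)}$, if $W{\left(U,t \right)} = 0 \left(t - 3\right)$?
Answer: $0$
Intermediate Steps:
$W{\left(U,t \right)} = 0$ ($W{\left(U,t \right)} = 0 \left(-3 + t\right) = 0$)
$W^{2}{\left(21,E{\left(0,-2 \right)} \right)} = 0^{2} = 0$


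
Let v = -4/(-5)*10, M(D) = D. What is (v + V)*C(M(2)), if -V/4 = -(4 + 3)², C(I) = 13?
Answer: 2652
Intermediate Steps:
v = 8 (v = -4*(-⅕)*10 = (⅘)*10 = 8)
V = 196 (V = -(-4)*(4 + 3)² = -(-4)*7² = -(-4)*49 = -4*(-49) = 196)
(v + V)*C(M(2)) = (8 + 196)*13 = 204*13 = 2652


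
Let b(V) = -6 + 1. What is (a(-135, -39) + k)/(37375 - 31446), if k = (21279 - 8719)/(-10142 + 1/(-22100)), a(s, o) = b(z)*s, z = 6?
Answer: 151015709675/1328915393729 ≈ 0.11364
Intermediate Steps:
b(V) = -5
a(s, o) = -5*s
k = -277576000/224138201 (k = 12560/(-10142 - 1/22100) = 12560/(-224138201/22100) = 12560*(-22100/224138201) = -277576000/224138201 ≈ -1.2384)
(a(-135, -39) + k)/(37375 - 31446) = (-5*(-135) - 277576000/224138201)/(37375 - 31446) = (675 - 277576000/224138201)/5929 = (151015709675/224138201)*(1/5929) = 151015709675/1328915393729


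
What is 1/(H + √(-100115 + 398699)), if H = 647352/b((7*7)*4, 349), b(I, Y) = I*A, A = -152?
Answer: 33482484/459363064247 + 27736352*√8294/1378089192741 ≈ 0.0019059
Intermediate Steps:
b(I, Y) = -152*I (b(I, Y) = I*(-152) = -152*I)
H = -80919/3724 (H = 647352/((-152*7*7*4)) = 647352/((-7448*4)) = 647352/((-152*196)) = 647352/(-29792) = 647352*(-1/29792) = -80919/3724 ≈ -21.729)
1/(H + √(-100115 + 398699)) = 1/(-80919/3724 + √(-100115 + 398699)) = 1/(-80919/3724 + √298584) = 1/(-80919/3724 + 6*√8294)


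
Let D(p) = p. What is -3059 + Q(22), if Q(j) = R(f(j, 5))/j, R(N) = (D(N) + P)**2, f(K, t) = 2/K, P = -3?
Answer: -4071017/1331 ≈ -3058.6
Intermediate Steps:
R(N) = (-3 + N)**2 (R(N) = (N - 3)**2 = (-3 + N)**2)
Q(j) = (-3 + 2/j)**2/j
-3059 + Q(22) = -3059 + (-2 + 3*22)**2/22**3 = -3059 + (-2 + 66)**2/10648 = -3059 + (1/10648)*64**2 = -3059 + (1/10648)*4096 = -3059 + 512/1331 = -4071017/1331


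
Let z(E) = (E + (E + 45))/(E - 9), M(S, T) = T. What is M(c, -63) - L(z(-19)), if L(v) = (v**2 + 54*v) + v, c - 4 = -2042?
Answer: -789/16 ≈ -49.313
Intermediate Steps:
c = -2038 (c = 4 - 2042 = -2038)
z(E) = (45 + 2*E)/(-9 + E) (z(E) = (E + (45 + E))/(-9 + E) = (45 + 2*E)/(-9 + E))
L(v) = v**2 + 55*v
M(c, -63) - L(z(-19)) = -63 - (45 + 2*(-19))/(-9 - 19)*(55 + (45 + 2*(-19))/(-9 - 19)) = -63 - (45 - 38)/(-28)*(55 + (45 - 38)/(-28)) = -63 - (-1/28*7)*(55 - 1/28*7) = -63 - (-1)*(55 - 1/4)/4 = -63 - (-1)*219/(4*4) = -63 - 1*(-219/16) = -63 + 219/16 = -789/16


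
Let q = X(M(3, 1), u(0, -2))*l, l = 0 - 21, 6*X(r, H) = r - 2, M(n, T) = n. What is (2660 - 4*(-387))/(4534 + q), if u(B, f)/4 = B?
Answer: 8416/9061 ≈ 0.92882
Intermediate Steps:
u(B, f) = 4*B
X(r, H) = -⅓ + r/6 (X(r, H) = (r - 2)/6 = (-2 + r)/6 = -⅓ + r/6)
l = -21
q = -7/2 (q = (-⅓ + (⅙)*3)*(-21) = (-⅓ + ½)*(-21) = (⅙)*(-21) = -7/2 ≈ -3.5000)
(2660 - 4*(-387))/(4534 + q) = (2660 - 4*(-387))/(4534 - 7/2) = (2660 + 1548)/(9061/2) = 4208*(2/9061) = 8416/9061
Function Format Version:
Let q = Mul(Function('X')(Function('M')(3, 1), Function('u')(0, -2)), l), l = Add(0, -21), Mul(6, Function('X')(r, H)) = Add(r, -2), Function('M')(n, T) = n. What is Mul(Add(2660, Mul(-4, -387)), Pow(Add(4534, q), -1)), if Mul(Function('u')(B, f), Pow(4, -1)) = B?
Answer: Rational(8416, 9061) ≈ 0.92882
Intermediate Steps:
Function('u')(B, f) = Mul(4, B)
Function('X')(r, H) = Add(Rational(-1, 3), Mul(Rational(1, 6), r)) (Function('X')(r, H) = Mul(Rational(1, 6), Add(r, -2)) = Mul(Rational(1, 6), Add(-2, r)) = Add(Rational(-1, 3), Mul(Rational(1, 6), r)))
l = -21
q = Rational(-7, 2) (q = Mul(Add(Rational(-1, 3), Mul(Rational(1, 6), 3)), -21) = Mul(Add(Rational(-1, 3), Rational(1, 2)), -21) = Mul(Rational(1, 6), -21) = Rational(-7, 2) ≈ -3.5000)
Mul(Add(2660, Mul(-4, -387)), Pow(Add(4534, q), -1)) = Mul(Add(2660, Mul(-4, -387)), Pow(Add(4534, Rational(-7, 2)), -1)) = Mul(Add(2660, 1548), Pow(Rational(9061, 2), -1)) = Mul(4208, Rational(2, 9061)) = Rational(8416, 9061)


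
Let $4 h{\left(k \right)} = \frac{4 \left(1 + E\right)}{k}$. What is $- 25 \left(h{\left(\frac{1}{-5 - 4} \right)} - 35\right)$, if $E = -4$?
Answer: $200$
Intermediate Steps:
$h{\left(k \right)} = - \frac{3}{k}$ ($h{\left(k \right)} = \frac{4 \left(1 - 4\right) \frac{1}{k}}{4} = \frac{4 \left(-3\right) \frac{1}{k}}{4} = \frac{\left(-12\right) \frac{1}{k}}{4} = - \frac{3}{k}$)
$- 25 \left(h{\left(\frac{1}{-5 - 4} \right)} - 35\right) = - 25 \left(- \frac{3}{\frac{1}{-5 - 4}} - 35\right) = - 25 \left(- \frac{3}{\frac{1}{-9}} - 35\right) = - 25 \left(- \frac{3}{- \frac{1}{9}} - 35\right) = - 25 \left(\left(-3\right) \left(-9\right) - 35\right) = - 25 \left(27 - 35\right) = \left(-25\right) \left(-8\right) = 200$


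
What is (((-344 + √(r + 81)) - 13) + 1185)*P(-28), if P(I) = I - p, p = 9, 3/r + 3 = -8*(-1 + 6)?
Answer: -30636 - 74*√37410/43 ≈ -30969.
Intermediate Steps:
r = -3/43 (r = 3/(-3 - 8*(-1 + 6)) = 3/(-3 - 8*5) = 3/(-3 - 40) = 3/(-43) = 3*(-1/43) = -3/43 ≈ -0.069767)
P(I) = -9 + I (P(I) = I - 1*9 = I - 9 = -9 + I)
(((-344 + √(r + 81)) - 13) + 1185)*P(-28) = (((-344 + √(-3/43 + 81)) - 13) + 1185)*(-9 - 28) = (((-344 + √(3480/43)) - 13) + 1185)*(-37) = (((-344 + 2*√37410/43) - 13) + 1185)*(-37) = ((-357 + 2*√37410/43) + 1185)*(-37) = (828 + 2*√37410/43)*(-37) = -30636 - 74*√37410/43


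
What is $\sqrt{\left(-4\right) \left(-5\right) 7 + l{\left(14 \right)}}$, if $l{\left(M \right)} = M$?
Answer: $\sqrt{154} \approx 12.41$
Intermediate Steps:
$\sqrt{\left(-4\right) \left(-5\right) 7 + l{\left(14 \right)}} = \sqrt{\left(-4\right) \left(-5\right) 7 + 14} = \sqrt{20 \cdot 7 + 14} = \sqrt{140 + 14} = \sqrt{154}$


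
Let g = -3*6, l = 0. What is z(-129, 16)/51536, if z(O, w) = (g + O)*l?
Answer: 0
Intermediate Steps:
g = -18
z(O, w) = 0 (z(O, w) = (-18 + O)*0 = 0)
z(-129, 16)/51536 = 0/51536 = 0*(1/51536) = 0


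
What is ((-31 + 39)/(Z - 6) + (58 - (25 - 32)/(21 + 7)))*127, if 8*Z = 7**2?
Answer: 62103/4 ≈ 15526.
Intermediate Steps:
Z = 49/8 (Z = (1/8)*7**2 = (1/8)*49 = 49/8 ≈ 6.1250)
((-31 + 39)/(Z - 6) + (58 - (25 - 32)/(21 + 7)))*127 = ((-31 + 39)/(49/8 - 6) + (58 - (25 - 32)/(21 + 7)))*127 = (8/(1/8) + (58 - (-7)/28))*127 = (8*8 + (58 - (-7)/28))*127 = (64 + (58 - 1*(-1/4)))*127 = (64 + (58 + 1/4))*127 = (64 + 233/4)*127 = (489/4)*127 = 62103/4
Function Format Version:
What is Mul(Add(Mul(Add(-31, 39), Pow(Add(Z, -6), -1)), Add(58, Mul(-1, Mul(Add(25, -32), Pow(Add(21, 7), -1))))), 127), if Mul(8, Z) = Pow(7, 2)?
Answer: Rational(62103, 4) ≈ 15526.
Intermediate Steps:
Z = Rational(49, 8) (Z = Mul(Rational(1, 8), Pow(7, 2)) = Mul(Rational(1, 8), 49) = Rational(49, 8) ≈ 6.1250)
Mul(Add(Mul(Add(-31, 39), Pow(Add(Z, -6), -1)), Add(58, Mul(-1, Mul(Add(25, -32), Pow(Add(21, 7), -1))))), 127) = Mul(Add(Mul(Add(-31, 39), Pow(Add(Rational(49, 8), -6), -1)), Add(58, Mul(-1, Mul(Add(25, -32), Pow(Add(21, 7), -1))))), 127) = Mul(Add(Mul(8, Pow(Rational(1, 8), -1)), Add(58, Mul(-1, Mul(-7, Pow(28, -1))))), 127) = Mul(Add(Mul(8, 8), Add(58, Mul(-1, Mul(-7, Rational(1, 28))))), 127) = Mul(Add(64, Add(58, Mul(-1, Rational(-1, 4)))), 127) = Mul(Add(64, Add(58, Rational(1, 4))), 127) = Mul(Add(64, Rational(233, 4)), 127) = Mul(Rational(489, 4), 127) = Rational(62103, 4)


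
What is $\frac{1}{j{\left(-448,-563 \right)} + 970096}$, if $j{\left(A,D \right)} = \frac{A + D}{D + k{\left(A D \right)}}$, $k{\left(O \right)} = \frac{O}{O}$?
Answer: $\frac{562}{545194963} \approx 1.0308 \cdot 10^{-6}$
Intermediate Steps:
$k{\left(O \right)} = 1$
$j{\left(A,D \right)} = \frac{A + D}{1 + D}$ ($j{\left(A,D \right)} = \frac{A + D}{D + 1} = \frac{A + D}{1 + D}$)
$\frac{1}{j{\left(-448,-563 \right)} + 970096} = \frac{1}{\frac{-448 - 563}{1 - 563} + 970096} = \frac{1}{\frac{1}{-562} \left(-1011\right) + 970096} = \frac{1}{\left(- \frac{1}{562}\right) \left(-1011\right) + 970096} = \frac{1}{\frac{1011}{562} + 970096} = \frac{1}{\frac{545194963}{562}} = \frac{562}{545194963}$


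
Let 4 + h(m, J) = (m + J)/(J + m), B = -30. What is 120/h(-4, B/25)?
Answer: -40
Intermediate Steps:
h(m, J) = -3 (h(m, J) = -4 + (m + J)/(J + m) = -4 + (J + m)/(J + m) = -4 + 1 = -3)
120/h(-4, B/25) = 120/(-3) = 120*(-⅓) = -40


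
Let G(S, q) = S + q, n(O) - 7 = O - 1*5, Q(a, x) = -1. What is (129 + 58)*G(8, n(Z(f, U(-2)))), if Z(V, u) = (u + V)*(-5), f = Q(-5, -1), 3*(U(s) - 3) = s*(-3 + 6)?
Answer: 1870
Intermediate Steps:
U(s) = 3 + s (U(s) = 3 + (s*(-3 + 6))/3 = 3 + (s*3)/3 = 3 + (3*s)/3 = 3 + s)
f = -1
Z(V, u) = -5*V - 5*u (Z(V, u) = (V + u)*(-5) = -5*V - 5*u)
n(O) = 2 + O (n(O) = 7 + (O - 1*5) = 7 + (O - 5) = 7 + (-5 + O) = 2 + O)
(129 + 58)*G(8, n(Z(f, U(-2)))) = (129 + 58)*(8 + (2 + (-5*(-1) - 5*(3 - 2)))) = 187*(8 + (2 + (5 - 5*1))) = 187*(8 + (2 + (5 - 5))) = 187*(8 + (2 + 0)) = 187*(8 + 2) = 187*10 = 1870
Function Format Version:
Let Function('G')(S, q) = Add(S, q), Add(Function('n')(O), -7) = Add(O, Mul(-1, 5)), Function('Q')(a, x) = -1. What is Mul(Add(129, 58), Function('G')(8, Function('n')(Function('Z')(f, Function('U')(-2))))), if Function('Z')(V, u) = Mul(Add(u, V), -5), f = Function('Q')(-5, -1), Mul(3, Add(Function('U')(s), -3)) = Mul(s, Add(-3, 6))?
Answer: 1870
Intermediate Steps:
Function('U')(s) = Add(3, s) (Function('U')(s) = Add(3, Mul(Rational(1, 3), Mul(s, Add(-3, 6)))) = Add(3, Mul(Rational(1, 3), Mul(s, 3))) = Add(3, Mul(Rational(1, 3), Mul(3, s))) = Add(3, s))
f = -1
Function('Z')(V, u) = Add(Mul(-5, V), Mul(-5, u)) (Function('Z')(V, u) = Mul(Add(V, u), -5) = Add(Mul(-5, V), Mul(-5, u)))
Function('n')(O) = Add(2, O) (Function('n')(O) = Add(7, Add(O, Mul(-1, 5))) = Add(7, Add(O, -5)) = Add(7, Add(-5, O)) = Add(2, O))
Mul(Add(129, 58), Function('G')(8, Function('n')(Function('Z')(f, Function('U')(-2))))) = Mul(Add(129, 58), Add(8, Add(2, Add(Mul(-5, -1), Mul(-5, Add(3, -2)))))) = Mul(187, Add(8, Add(2, Add(5, Mul(-5, 1))))) = Mul(187, Add(8, Add(2, Add(5, -5)))) = Mul(187, Add(8, Add(2, 0))) = Mul(187, Add(8, 2)) = Mul(187, 10) = 1870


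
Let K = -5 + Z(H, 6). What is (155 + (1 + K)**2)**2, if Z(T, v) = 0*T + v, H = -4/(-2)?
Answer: 25281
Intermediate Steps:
H = 2 (H = -4*(-1/2) = 2)
Z(T, v) = v (Z(T, v) = 0 + v = v)
K = 1 (K = -5 + 6 = 1)
(155 + (1 + K)**2)**2 = (155 + (1 + 1)**2)**2 = (155 + 2**2)**2 = (155 + 4)**2 = 159**2 = 25281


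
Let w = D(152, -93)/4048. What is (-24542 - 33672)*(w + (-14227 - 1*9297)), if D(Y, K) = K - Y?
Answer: 2771725630479/2024 ≈ 1.3694e+9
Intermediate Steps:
w = -245/4048 (w = (-93 - 1*152)/4048 = (-93 - 152)*(1/4048) = -245*1/4048 = -245/4048 ≈ -0.060524)
(-24542 - 33672)*(w + (-14227 - 1*9297)) = (-24542 - 33672)*(-245/4048 + (-14227 - 1*9297)) = -58214*(-245/4048 + (-14227 - 9297)) = -58214*(-245/4048 - 23524) = -58214*(-95225397/4048) = 2771725630479/2024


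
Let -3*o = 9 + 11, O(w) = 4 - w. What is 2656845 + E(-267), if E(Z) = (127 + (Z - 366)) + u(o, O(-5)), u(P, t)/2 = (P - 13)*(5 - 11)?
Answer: 2656575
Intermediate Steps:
o = -20/3 (o = -(9 + 11)/3 = -⅓*20 = -20/3 ≈ -6.6667)
u(P, t) = 156 - 12*P (u(P, t) = 2*((P - 13)*(5 - 11)) = 2*((-13 + P)*(-6)) = 2*(78 - 6*P) = 156 - 12*P)
E(Z) = -3 + Z (E(Z) = (127 + (Z - 366)) + (156 - 12*(-20/3)) = (127 + (-366 + Z)) + (156 + 80) = (-239 + Z) + 236 = -3 + Z)
2656845 + E(-267) = 2656845 + (-3 - 267) = 2656845 - 270 = 2656575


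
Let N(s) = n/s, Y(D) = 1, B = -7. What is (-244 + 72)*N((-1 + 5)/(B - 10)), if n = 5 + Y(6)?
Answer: 4386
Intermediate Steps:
n = 6 (n = 5 + 1 = 6)
N(s) = 6/s
(-244 + 72)*N((-1 + 5)/(B - 10)) = (-244 + 72)*(6/(((-1 + 5)/(-7 - 10)))) = -1032/(4/(-17)) = -1032/(4*(-1/17)) = -1032/(-4/17) = -1032*(-17)/4 = -172*(-51/2) = 4386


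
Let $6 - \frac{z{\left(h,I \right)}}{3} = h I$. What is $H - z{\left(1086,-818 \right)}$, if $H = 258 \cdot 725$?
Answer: $-2478012$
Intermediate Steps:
$H = 187050$
$z{\left(h,I \right)} = 18 - 3 I h$ ($z{\left(h,I \right)} = 18 - 3 h I = 18 - 3 I h$)
$H - z{\left(1086,-818 \right)} = 187050 - \left(18 - \left(-2454\right) 1086\right) = 187050 - \left(18 + 2665044\right) = 187050 - 2665062 = -2478012$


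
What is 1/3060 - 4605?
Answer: -14091299/3060 ≈ -4605.0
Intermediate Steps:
1/3060 - 4605 = -14091299/3060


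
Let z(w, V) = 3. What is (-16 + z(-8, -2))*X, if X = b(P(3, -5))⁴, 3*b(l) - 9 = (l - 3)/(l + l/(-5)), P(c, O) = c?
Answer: -1053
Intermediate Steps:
b(l) = 3 + 5*(-3 + l)/(12*l) (b(l) = 3 + ((l - 3)/(l + l/(-5)))/3 = 3 + ((-3 + l)/(l + l*(-⅕)))/3 = 3 + ((-3 + l)/(l - l/5))/3 = 3 + ((-3 + l)/((4*l/5)))/3 = 3 + ((-3 + l)*(5/(4*l)))/3 = 3 + (5*(-3 + l)/(4*l))/3 = 3 + 5*(-3 + l)/(12*l))
X = 81 (X = ((1/12)*(-15 + 41*3)/3)⁴ = ((1/12)*(⅓)*(-15 + 123))⁴ = ((1/12)*(⅓)*108)⁴ = 3⁴ = 81)
(-16 + z(-8, -2))*X = (-16 + 3)*81 = -13*81 = -1053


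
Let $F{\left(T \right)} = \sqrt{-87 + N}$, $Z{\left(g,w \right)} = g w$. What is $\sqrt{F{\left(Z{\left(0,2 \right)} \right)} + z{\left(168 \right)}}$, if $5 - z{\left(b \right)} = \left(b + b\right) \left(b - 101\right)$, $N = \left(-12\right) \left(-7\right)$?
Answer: $\sqrt{-22507 + i \sqrt{3}} \approx 0.0058 + 150.02 i$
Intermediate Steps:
$N = 84$
$z{\left(b \right)} = 5 - 2 b \left(-101 + b\right)$ ($z{\left(b \right)} = 5 - \left(b + b\right) \left(b - 101\right) = 5 - 2 b \left(-101 + b\right)$)
$F{\left(T \right)} = i \sqrt{3}$ ($F{\left(T \right)} = \sqrt{-87 + 84} = \sqrt{-3} = i \sqrt{3}$)
$\sqrt{F{\left(Z{\left(0,2 \right)} \right)} + z{\left(168 \right)}} = \sqrt{i \sqrt{3} + \left(5 - 2 \cdot 168^{2} + 202 \cdot 168\right)} = \sqrt{i \sqrt{3} + \left(5 - 56448 + 33936\right)} = \sqrt{i \sqrt{3} - 22507} = \sqrt{-22507 + i \sqrt{3}}$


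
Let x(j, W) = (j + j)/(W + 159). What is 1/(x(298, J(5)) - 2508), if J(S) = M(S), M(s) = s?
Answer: -41/102679 ≈ -0.00039930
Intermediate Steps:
J(S) = S
x(j, W) = 2*j/(159 + W) (x(j, W) = (2*j)/(159 + W) = 2*j/(159 + W))
1/(x(298, J(5)) - 2508) = 1/(2*298/(159 + 5) - 2508) = 1/(2*298/164 - 2508) = 1/(2*298*(1/164) - 2508) = 1/(149/41 - 2508) = 1/(-102679/41) = -41/102679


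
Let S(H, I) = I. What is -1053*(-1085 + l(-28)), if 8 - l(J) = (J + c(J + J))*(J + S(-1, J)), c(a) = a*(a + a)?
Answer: -367062111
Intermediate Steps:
c(a) = 2*a**2 (c(a) = a*(2*a) = 2*a**2)
l(J) = 8 - 2*J*(J + 8*J**2) (l(J) = 8 - (J + 2*(J + J)**2)*(J + J) = 8 - (J + 2*(2*J)**2)*2*J = 8 - (J + 2*(4*J**2))*2*J = 8 - (J + 8*J**2)*2*J = 8 - 2*J*(J + 8*J**2))
-1053*(-1085 + l(-28)) = -1053*(-1085 + (8 - 16*(-28)**3 - 2*(-28)**2)) = -1053*(-1085 + (8 - 16*(-21952) - 2*784)) = -1053*(-1085 + (8 + 351232 - 1568)) = -1053*(-1085 + 349672) = -1053*348587 = -367062111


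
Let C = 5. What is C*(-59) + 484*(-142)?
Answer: -69023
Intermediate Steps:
C*(-59) + 484*(-142) = 5*(-59) + 484*(-142) = -295 - 68728 = -69023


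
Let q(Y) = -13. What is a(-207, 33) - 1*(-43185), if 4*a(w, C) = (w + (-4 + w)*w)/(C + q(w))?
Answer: 349827/8 ≈ 43728.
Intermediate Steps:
a(w, C) = (w + w*(-4 + w))/(4*(-13 + C)) (a(w, C) = ((w + (-4 + w)*w)/(C - 13))/4 = ((w + w*(-4 + w))/(-13 + C))/4 = (w + w*(-4 + w))/(4*(-13 + C)))
a(-207, 33) - 1*(-43185) = (¼)*(-207)*(-3 - 207)/(-13 + 33) - 1*(-43185) = (¼)*(-207)*(-210)/20 + 43185 = (¼)*(-207)*(1/20)*(-210) + 43185 = 4347/8 + 43185 = 349827/8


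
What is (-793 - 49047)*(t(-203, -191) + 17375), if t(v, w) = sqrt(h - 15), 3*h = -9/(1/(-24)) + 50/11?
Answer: -865970000 - 49840*sqrt(63723)/33 ≈ -8.6635e+8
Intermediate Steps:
h = 2426/33 (h = (-9/(1/(-24)) + 50/11)/3 = (-9/(-1/24) + 50*(1/11))/3 = (-9*(-24) + 50/11)/3 = (216 + 50/11)/3 = (1/3)*(2426/11) = 2426/33 ≈ 73.515)
t(v, w) = sqrt(63723)/33 (t(v, w) = sqrt(2426/33 - 15) = sqrt(1931/33) = sqrt(63723)/33)
(-793 - 49047)*(t(-203, -191) + 17375) = (-793 - 49047)*(sqrt(63723)/33 + 17375) = -49840*(17375 + sqrt(63723)/33) = -865970000 - 49840*sqrt(63723)/33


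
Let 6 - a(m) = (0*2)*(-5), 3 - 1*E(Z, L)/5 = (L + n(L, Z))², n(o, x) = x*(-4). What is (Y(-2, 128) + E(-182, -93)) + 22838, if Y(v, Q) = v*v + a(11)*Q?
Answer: -1992500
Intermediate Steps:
n(o, x) = -4*x
E(Z, L) = 15 - 5*(L - 4*Z)²
a(m) = 6 (a(m) = 6 - 0*2*(-5) = 6 - 0*(-5) = 6 - 1*0 = 6 + 0 = 6)
Y(v, Q) = v² + 6*Q (Y(v, Q) = v*v + 6*Q = v² + 6*Q)
(Y(-2, 128) + E(-182, -93)) + 22838 = (((-2)² + 6*128) + (15 - 5*(-93 - 4*(-182))²)) + 22838 = ((4 + 768) + (15 - 5*(-93 + 728)²)) + 22838 = (772 + (15 - 5*635²)) + 22838 = (772 + (15 - 5*403225)) + 22838 = (772 + (15 - 2016125)) + 22838 = (772 - 2016110) + 22838 = -2015338 + 22838 = -1992500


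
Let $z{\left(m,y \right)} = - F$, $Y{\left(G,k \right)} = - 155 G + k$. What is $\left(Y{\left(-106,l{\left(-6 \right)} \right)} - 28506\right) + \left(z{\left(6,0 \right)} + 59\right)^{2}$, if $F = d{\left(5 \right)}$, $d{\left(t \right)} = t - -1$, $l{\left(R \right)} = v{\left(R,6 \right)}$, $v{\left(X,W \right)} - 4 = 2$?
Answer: $-9261$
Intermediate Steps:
$v{\left(X,W \right)} = 6$ ($v{\left(X,W \right)} = 4 + 2 = 6$)
$l{\left(R \right)} = 6$
$Y{\left(G,k \right)} = k - 155 G$
$d{\left(t \right)} = 1 + t$ ($d{\left(t \right)} = t + 1 = 1 + t$)
$F = 6$ ($F = 1 + 5 = 6$)
$z{\left(m,y \right)} = -6$ ($z{\left(m,y \right)} = \left(-1\right) 6 = -6$)
$\left(Y{\left(-106,l{\left(-6 \right)} \right)} - 28506\right) + \left(z{\left(6,0 \right)} + 59\right)^{2} = \left(\left(6 - -16430\right) - 28506\right) + \left(-6 + 59\right)^{2} = \left(\left(6 + 16430\right) - 28506\right) + 53^{2} = \left(16436 - 28506\right) + 2809 = -12070 + 2809 = -9261$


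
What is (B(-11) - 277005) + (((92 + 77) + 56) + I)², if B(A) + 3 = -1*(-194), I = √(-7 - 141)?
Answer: -226337 + 900*I*√37 ≈ -2.2634e+5 + 5474.5*I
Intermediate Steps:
I = 2*I*√37 (I = √(-148) = 2*I*√37 ≈ 12.166*I)
B(A) = 191 (B(A) = -3 - 1*(-194) = -3 + 194 = 191)
(B(-11) - 277005) + (((92 + 77) + 56) + I)² = (191 - 277005) + (((92 + 77) + 56) + 2*I*√37)² = -276814 + ((169 + 56) + 2*I*√37)² = -276814 + (225 + 2*I*√37)²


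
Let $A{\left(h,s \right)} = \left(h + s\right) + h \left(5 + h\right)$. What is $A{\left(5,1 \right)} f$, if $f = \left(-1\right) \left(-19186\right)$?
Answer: $1074416$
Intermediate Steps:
$A{\left(h,s \right)} = h + s + h \left(5 + h\right)$
$f = 19186$
$A{\left(5,1 \right)} f = \left(1 + 5^{2} + 6 \cdot 5\right) 19186 = \left(1 + 25 + 30\right) 19186 = 56 \cdot 19186 = 1074416$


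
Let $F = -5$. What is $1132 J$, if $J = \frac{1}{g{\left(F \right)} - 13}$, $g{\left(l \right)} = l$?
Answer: $- \frac{566}{9} \approx -62.889$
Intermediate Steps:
$J = - \frac{1}{18}$ ($J = \frac{1}{-5 - 13} = \frac{1}{-18} = - \frac{1}{18} \approx -0.055556$)
$1132 J = 1132 \left(- \frac{1}{18}\right) = - \frac{566}{9}$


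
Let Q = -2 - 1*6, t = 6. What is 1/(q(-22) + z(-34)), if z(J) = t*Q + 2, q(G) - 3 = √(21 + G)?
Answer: -43/1850 - I/1850 ≈ -0.023243 - 0.00054054*I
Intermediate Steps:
Q = -8 (Q = -2 - 6 = -8)
q(G) = 3 + √(21 + G)
z(J) = -46 (z(J) = 6*(-8) + 2 = -48 + 2 = -46)
1/(q(-22) + z(-34)) = 1/((3 + √(21 - 22)) - 46) = 1/((3 + √(-1)) - 46) = 1/((3 + I) - 46) = 1/(-43 + I) = (-43 - I)/1850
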